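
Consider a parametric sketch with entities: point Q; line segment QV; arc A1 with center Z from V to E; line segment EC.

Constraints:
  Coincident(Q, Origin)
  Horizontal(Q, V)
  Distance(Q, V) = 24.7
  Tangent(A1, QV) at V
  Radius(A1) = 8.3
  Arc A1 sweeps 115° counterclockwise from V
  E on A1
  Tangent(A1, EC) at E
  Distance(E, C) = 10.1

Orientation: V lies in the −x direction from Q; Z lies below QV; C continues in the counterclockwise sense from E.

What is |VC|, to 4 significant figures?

21.21

Q is at the origin; QV is horizontal with |QV| = 24.7 and V on the −x side, so V = (-24.70, 0.000). The tangent condition forces ZV to be normal to QV, so Z = V + (0, -8.3) = (-24.70, -8.300). On A1, V sits at bearing 90° from Z; a 115° counterclockwise sweep puts E at bearing 205°, so E = Z + 8.3·(cos 205°, sin 205°) = (-32.22, -11.81). The tangent condition forces ZE to be normal to EC, so EC runs along (−sin 205°, cos 205°); with |EC| = 10.1, C = (-27.95, -20.96). Then |VC| = |C − V| = 21.21.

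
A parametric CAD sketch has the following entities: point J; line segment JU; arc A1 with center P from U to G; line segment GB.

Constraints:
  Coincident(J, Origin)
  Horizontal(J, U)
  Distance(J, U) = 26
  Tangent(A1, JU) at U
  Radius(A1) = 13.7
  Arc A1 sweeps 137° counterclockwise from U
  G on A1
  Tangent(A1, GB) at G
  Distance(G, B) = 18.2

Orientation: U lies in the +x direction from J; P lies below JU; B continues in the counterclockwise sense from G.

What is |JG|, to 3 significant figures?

29.0

J is at the origin; JU is horizontal with |JU| = 26.0 and U on the +x side, so U = (26.0, 0.00). The tangent condition forces PU to be normal to JU, so P = U + (0, -13.7) = (26.0, -13.7). On A1, U sits at bearing 90° from P; a 137° counterclockwise sweep puts G at bearing 227°, so G = P + 13.7·(cos 227°, sin 227°) = (16.7, -23.7). Then |JG| = |G − J| = 29.0.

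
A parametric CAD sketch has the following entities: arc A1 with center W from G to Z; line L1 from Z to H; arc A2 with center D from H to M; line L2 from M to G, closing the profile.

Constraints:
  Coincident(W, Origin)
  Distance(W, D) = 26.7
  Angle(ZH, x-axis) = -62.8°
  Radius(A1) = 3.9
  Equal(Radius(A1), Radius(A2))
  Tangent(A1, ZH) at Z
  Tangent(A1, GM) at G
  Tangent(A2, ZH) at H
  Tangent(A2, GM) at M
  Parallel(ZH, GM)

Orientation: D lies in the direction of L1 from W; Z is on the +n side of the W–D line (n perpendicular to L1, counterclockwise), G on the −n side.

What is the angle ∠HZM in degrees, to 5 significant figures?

16.285°

Tangency of A1 to both parallel lines with radius 3.9 puts Z and G at W ± 3.9·n: Z = (3.4687, 1.7827), G = (-3.4687, -1.7827). Equal radii place H and M the same way about D: H = D + 3.9·n = (15.673, -21.965), M = D − 3.9·n = (8.7358, -25.530). Then cos ∠HZM = ZH·ZM / (|ZH||ZM|), giving 16.285°.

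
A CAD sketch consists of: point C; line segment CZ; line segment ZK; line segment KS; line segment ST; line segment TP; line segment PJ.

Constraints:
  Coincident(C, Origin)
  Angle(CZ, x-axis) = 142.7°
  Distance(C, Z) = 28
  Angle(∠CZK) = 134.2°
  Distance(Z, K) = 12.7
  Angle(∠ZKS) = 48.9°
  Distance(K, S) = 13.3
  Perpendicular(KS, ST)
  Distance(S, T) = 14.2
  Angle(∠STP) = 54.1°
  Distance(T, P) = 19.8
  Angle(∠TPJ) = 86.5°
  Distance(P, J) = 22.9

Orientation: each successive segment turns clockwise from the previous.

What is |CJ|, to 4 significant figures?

35.87

C is at the origin; CZ runs at 142.7° with length 28.0, so Z = (-22.27, 16.97). ∠CZK = 134.2° gives ZK at 96.90° from the x-axis; with |ZK| = 12.7, K = (-23.80, 29.58). ∠ZKS = 48.9° gives KS at -34.20° from the x-axis; with |KS| = 13.3, S = (-12.80, 22.10). KS ⟂ ST, so ST runs at -124.2°; with |ST| = 14.2, T = (-20.78, 10.36). ∠STP = 54.1° gives TP at 109.9° from the x-axis; with |TP| = 19.8, P = (-27.52, 28.97). ∠TPJ = 86.5° gives PJ at 16.40° from the x-axis; with |PJ| = 22.9, J = (-5.552, 35.44). Then |CJ| = |J − C| = 35.87.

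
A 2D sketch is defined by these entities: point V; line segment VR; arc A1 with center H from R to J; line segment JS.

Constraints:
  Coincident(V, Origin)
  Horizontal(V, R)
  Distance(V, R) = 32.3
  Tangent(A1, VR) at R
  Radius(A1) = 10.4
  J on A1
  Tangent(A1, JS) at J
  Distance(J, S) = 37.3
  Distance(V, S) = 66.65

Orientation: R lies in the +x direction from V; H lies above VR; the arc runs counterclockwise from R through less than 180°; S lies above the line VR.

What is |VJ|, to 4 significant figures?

43.43

Checks: |HJ| = 10.40 ✓; ∠(HJ, JS) = 90.00° ✓; |JS| = 37.30 ✓; |VS| = 66.65 ✓.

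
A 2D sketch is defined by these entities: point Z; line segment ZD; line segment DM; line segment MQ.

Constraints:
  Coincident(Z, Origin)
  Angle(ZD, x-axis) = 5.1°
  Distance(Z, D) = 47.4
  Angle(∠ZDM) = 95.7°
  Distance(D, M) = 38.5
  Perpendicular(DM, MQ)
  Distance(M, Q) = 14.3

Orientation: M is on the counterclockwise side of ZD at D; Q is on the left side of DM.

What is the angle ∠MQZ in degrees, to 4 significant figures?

127.3°

Z is at the origin; ZD runs at 5.1° with length 47.4, so D = 47.4·(cos 5.1°, sin 5.1°) = (47.21, 4.214). ∠ZDM = 95.7°, so DM runs at 5.1° + (180° − 95.7°) = 89.40° from the x-axis; with |DM| = 38.5, M = D + 38.5·(cos 89.40°, sin 89.40°) = (47.62, 42.71). DM is perpendicular to MQ; with |MQ| = 14.3 on the left of DM, Q = M + 14.3·(-0.9999, 0.01047) = (33.32, 42.86). Then cos ∠MQZ = QM·QZ / (|QM||QZ|), giving 127.3°.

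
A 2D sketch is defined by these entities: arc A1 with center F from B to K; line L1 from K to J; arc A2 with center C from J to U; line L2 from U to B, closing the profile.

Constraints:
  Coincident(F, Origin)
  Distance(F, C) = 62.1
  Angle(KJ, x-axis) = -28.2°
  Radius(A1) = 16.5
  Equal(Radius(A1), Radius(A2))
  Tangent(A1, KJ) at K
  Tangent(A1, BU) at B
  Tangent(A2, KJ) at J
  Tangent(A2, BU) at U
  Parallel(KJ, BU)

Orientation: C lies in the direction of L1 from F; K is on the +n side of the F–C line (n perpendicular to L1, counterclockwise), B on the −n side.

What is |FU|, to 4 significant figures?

64.25

Tangency of A1 to both parallel lines with radius 16.5 puts K and B at F ± 16.5·n: K = (7.797, 14.54), B = (-7.797, -14.54). Equal radii place J and U the same way about C: J = C + 16.5·n = (62.53, -14.80), U = C − 16.5·n = (46.93, -43.89). Then |FU| = |U − F| = 64.25.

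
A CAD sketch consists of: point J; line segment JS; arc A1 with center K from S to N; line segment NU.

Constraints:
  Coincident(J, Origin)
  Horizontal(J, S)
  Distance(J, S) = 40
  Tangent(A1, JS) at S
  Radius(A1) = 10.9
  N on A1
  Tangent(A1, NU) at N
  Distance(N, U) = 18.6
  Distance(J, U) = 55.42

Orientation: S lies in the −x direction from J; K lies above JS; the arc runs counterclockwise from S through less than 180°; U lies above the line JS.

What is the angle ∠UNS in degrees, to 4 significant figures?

112.5°

Checks: |KN| = 10.90 ✓; ∠(KN, NU) = 90.00° ✓; |NU| = 18.60 ✓; |JU| = 55.42 ✓.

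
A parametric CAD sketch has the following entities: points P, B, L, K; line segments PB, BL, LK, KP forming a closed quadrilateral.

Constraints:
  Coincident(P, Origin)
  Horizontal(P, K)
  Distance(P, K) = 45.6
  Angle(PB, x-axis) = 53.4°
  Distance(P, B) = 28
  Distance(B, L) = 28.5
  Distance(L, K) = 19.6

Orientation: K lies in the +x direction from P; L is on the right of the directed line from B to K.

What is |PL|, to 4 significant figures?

26.82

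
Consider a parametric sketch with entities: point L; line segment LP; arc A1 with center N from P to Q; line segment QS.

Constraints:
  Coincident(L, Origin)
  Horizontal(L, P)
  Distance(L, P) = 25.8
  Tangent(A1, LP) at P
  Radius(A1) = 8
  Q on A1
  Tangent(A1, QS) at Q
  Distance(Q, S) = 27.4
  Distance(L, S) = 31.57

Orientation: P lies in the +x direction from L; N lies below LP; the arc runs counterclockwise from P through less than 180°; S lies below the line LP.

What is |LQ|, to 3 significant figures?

19.0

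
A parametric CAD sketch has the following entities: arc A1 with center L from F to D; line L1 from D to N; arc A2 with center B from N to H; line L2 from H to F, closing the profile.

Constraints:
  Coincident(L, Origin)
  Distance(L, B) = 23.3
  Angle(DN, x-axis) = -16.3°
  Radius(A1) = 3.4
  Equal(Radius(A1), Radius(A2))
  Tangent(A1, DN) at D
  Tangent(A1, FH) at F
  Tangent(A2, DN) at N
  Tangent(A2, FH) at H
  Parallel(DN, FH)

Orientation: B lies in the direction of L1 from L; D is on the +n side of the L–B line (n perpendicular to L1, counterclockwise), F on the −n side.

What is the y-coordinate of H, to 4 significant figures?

-9.803

The slot axis is L1's direction at -16.3°, so u = (cos -16.3°, sin -16.3°) = (0.9598, -0.2807) and n = (−sin -16.3°, cos -16.3°) = (0.2807, 0.9598). L is at the origin and B lies 23.3 along u from L, so B = 23.3·u = (22.36, -6.540). Tangency of A1 to both parallel lines with radius 3.4 puts D and F at L ± 3.4·n: D = (0.9543, 3.263), F = (-0.9543, -3.263). Equal radii place N and H the same way about B: N = B + 3.4·n = (23.32, -3.276), H = B − 3.4·n = (21.41, -9.803). So H.y = -9.803.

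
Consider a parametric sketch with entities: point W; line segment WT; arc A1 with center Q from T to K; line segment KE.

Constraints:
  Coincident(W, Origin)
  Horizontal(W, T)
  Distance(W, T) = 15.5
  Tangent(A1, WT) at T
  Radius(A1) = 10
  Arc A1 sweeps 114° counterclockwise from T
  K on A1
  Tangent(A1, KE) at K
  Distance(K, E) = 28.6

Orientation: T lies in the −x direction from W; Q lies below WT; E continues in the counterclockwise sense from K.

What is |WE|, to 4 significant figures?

42.25

W is at the origin; W and T share the same y with |WT| = 15.5 and T on the −x side, so T = (-15.50, 0.000). Since A1 is tangent to WT there, QT ⟂ WT, so Q = T + (0, -10) = (-15.50, -10.00). On A1, T sits at bearing 90° from Q; a 114° counterclockwise sweep puts K at bearing 204°, so K = Q + 10.0·(cos 204°, sin 204°) = (-24.64, -14.07). Tangency of A1 to KE means the radius QK is perpendicular to KE, so KE runs along (−sin 204°, cos 204°); with |KE| = 28.6, E = (-13.00, -40.19). Then |WE| = |E − W| = 42.25.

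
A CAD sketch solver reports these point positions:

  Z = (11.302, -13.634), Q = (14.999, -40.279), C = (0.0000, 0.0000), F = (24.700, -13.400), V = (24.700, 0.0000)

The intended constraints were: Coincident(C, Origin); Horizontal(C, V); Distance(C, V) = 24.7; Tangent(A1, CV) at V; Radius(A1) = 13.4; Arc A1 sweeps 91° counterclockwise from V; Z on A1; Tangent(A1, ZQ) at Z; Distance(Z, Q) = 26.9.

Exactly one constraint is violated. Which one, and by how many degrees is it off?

Tangent(A1, ZQ) at Z — off by 6.90°.

C = (0.00, 0.00) ✓; C.y = 0.00, V.y = 0.00 ✓; |CV| = 24.70 ✓; ∠(FV, VC) = 90.00° ✓; |FV| = 13.40 ✓; bearing(F→Z) − bearing(F→V) = 91.00° ✓; |FZ| = 13.40 ✓; ∠(FZ, ZQ) = 83.10° ✗; |ZQ| = 26.90 ✓.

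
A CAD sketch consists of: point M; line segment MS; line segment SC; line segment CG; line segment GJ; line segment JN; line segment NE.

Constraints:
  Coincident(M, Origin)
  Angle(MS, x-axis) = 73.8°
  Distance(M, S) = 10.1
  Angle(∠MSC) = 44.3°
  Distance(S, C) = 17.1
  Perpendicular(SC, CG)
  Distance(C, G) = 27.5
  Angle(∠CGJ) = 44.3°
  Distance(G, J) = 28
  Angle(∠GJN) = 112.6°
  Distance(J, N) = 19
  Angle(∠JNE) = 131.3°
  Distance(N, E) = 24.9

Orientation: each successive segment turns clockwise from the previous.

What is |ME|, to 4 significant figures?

32.81

M is at the origin; MS runs at 73.8° with length 10.1, so S = (2.818, 9.699). ∠MSC = 44.3° gives SC at -61.90° from the x-axis; with |SC| = 17.1, C = (10.87, -5.385). The perpendicularity gives CG at right angles to SC, so CG runs at -151.9°; with |CG| = 27.5, G = (-13.39, -18.34). ∠CGJ = 44.3° gives GJ at 72.40° from the x-axis; with |GJ| = 28.0, J = (-4.920, 8.351). ∠GJN = 112.6° gives JN at 5.000° from the x-axis; with |JN| = 19.0, N = (14.01, 10.01). ∠JNE = 131.3° gives NE at -43.70° from the x-axis; with |NE| = 24.9, E = (32.01, -7.196). Then |ME| = |E − M| = 32.81.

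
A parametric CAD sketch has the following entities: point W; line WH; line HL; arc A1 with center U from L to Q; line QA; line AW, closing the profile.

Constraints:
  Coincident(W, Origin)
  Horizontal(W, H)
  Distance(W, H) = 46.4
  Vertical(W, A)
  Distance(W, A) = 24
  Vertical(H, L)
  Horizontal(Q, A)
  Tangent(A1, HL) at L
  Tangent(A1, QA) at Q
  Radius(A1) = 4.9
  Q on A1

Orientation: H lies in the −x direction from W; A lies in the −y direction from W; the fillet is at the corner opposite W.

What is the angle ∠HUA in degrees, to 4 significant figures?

111.1°

WA is vertical with |WA| = 24.0 and A on the −y side, so A = (0.000, -24.00). The virtual corner opposite W is at (-46.40, -24.00). Tangency of A1 to HL means the radius UL is perpendicular to HL and A1 meets QA tangentially, so UQ is at right angles to QA, with radius 4.9, so the center U sits 4.9 in from both sides at U = (-41.50, -19.10). Then cos ∠HUA = UH·UA / (|UH||UA|), giving 111.1°.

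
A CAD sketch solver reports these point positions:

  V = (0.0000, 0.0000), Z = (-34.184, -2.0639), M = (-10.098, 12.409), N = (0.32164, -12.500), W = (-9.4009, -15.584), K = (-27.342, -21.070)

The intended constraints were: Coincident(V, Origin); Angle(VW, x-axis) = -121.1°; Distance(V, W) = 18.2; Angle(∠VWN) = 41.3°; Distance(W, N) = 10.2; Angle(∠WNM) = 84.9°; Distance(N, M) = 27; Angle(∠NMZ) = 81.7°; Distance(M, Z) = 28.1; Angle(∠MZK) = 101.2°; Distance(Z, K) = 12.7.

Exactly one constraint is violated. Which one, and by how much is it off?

Distance(Z, K) = 12.7 — off by 7.50.

V = (0.00, 0.00) ✓; VW at -121.1° ✓; |VW| = 18.20 ✓; ∠VWN = 41.30° ✓; |WN| = 10.20 ✓; ∠WNM = 84.90° ✓; |NM| = 27.00 ✓; ∠NMZ = 81.70° ✓; |MZ| = 28.10 ✓; ∠MZK = 101.2° ✓; |ZK| = 20.20 ✗.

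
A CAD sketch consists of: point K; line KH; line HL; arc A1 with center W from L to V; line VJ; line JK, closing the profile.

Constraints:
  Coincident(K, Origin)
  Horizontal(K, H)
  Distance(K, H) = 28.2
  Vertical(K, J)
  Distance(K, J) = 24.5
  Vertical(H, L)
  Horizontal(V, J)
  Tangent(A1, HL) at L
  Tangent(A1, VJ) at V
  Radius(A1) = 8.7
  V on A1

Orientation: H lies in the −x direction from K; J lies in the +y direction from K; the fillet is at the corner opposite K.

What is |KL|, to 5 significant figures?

32.325

K is at the origin; K and H share the same y with |KH| = 28.2 and H on the −x side, so H = (-28.200, 0.0000). KJ is vertical with |KJ| = 24.5 and J on the +y side, so J = (0.0000, 24.500). The virtual corner opposite K is at (-28.200, 24.500). Tangency of A1 to HL means the radius WL is perpendicular to HL and since A1 is tangent to VJ there, WV ⟂ VJ, with radius 8.7, so the center W sits 8.7 in from both sides at W = (-19.500, 15.800). That places the tangent points at L = (-28.200, 15.800) on HL and V = (-19.500, 24.500) on VJ. Then |KL| = |L − K| = 32.325.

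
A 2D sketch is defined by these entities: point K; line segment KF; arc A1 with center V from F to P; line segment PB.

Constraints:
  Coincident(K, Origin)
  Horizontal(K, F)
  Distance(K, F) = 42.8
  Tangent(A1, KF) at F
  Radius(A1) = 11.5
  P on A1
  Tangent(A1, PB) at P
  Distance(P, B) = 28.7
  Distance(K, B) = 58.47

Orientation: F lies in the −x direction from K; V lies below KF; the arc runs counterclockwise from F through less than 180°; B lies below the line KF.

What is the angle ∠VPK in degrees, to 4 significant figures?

9.019°

Checks: |VP| = 11.50 ✓; ∠(VP, PB) = 90.00° ✓; |PB| = 28.70 ✓; |KB| = 58.47 ✓.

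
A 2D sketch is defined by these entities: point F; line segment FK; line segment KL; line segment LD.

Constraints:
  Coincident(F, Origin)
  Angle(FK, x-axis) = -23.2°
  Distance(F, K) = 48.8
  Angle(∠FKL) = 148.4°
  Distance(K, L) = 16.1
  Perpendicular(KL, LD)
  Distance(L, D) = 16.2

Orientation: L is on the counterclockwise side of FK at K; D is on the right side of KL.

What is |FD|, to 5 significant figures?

71.204

∠FKL = 148.4°, so KL runs at -23.2° + (180° − 148.4°) = 8.4000° from the x-axis; with |KL| = 16.1, L = K + 16.1·(cos 8.4000°, sin 8.4000°) = (60.781, -16.872). KL ⟂ LD; with |LD| = 16.2 on the right of KL, D = L + 16.2·(0.14608, -0.98927) = (63.148, -32.899). Then |FD| = |D − F| = 71.204.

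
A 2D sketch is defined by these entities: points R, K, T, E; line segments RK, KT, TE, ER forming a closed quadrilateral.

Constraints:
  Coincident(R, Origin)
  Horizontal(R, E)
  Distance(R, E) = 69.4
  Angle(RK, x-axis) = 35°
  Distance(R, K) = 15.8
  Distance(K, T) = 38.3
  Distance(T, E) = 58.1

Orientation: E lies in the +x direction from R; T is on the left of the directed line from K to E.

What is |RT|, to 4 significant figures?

52.80

R is at the origin; R and E share the same y with |RE| = 69.4 and E in +x, so E = (69.4, 0). RK runs at 35.0° with |RK| = 15.8, so K = (12.94, 9.063). T is determined by |KT| = 38.3 and |TE| = 58.1 together: it lies at the intersection of circle(K, 38.3) and circle(E, 58.1). With |KE| = 57.18, the foot of the radical line on KE is 11.90 from K and the perpendicular offset is √(38.3² − 11.90²) = 36.40. Taking the left-of-KE solution: T = (30.46, 43.12).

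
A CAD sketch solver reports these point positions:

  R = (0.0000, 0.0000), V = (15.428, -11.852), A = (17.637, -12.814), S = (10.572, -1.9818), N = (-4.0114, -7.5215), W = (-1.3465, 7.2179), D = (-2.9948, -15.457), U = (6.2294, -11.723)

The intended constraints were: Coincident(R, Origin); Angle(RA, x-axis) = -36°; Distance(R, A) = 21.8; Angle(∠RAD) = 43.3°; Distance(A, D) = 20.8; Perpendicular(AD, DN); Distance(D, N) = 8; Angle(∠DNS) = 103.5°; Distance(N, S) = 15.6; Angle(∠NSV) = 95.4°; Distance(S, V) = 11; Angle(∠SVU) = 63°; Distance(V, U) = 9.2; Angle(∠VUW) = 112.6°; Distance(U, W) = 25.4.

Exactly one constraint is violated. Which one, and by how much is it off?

Distance(U, W) = 25.4 — off by 5.00.

R = (0.00, 0.00) ✓; RA at -36.00° ✓; |RA| = 21.80 ✓; ∠RAD = 43.30° ✓; |AD| = 20.80 ✓; ∠(AD, DN) = 90.00° ✓; |DN| = 8.000 ✓; ∠DNS = 103.5° ✓; |NS| = 15.60 ✓; ∠NSV = 95.40° ✓; |SV| = 11.00 ✓; ∠SVU = 63.00° ✓; |VU| = 9.200 ✓; ∠VUW = 112.6° ✓; |UW| = 20.40 ✗.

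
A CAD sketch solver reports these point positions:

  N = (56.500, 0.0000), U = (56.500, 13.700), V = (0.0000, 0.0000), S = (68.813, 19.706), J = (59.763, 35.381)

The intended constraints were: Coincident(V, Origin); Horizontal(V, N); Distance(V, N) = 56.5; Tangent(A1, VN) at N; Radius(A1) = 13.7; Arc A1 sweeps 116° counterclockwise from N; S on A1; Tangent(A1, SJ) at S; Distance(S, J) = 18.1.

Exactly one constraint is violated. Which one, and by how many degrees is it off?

Tangent(A1, SJ) at S — off by 4.00°.

V = (0.00, 0.00) ✓; V.y = 0.00, N.y = 0.00 ✓; |VN| = 56.50 ✓; ∠(UN, NV) = 90.00° ✓; |UN| = 13.70 ✓; bearing(U→S) − bearing(U→N) = 116.0° ✓; |US| = 13.70 ✓; ∠(US, SJ) = 86.00° ✗; |SJ| = 18.10 ✓.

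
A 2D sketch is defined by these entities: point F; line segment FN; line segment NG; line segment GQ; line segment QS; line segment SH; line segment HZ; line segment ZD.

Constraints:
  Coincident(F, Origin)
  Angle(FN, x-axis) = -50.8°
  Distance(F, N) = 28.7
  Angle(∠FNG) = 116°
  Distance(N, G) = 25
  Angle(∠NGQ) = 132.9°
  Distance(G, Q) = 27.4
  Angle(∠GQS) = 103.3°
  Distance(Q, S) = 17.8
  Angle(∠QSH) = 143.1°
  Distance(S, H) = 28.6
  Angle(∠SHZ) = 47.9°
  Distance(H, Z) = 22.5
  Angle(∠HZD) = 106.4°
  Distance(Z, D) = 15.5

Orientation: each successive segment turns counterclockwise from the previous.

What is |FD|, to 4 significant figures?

43.46

F is at the origin; FN runs at -50.8° with length 28.7, so N = (18.14, -22.24). ∠FNG = 116.0° gives NG at 13.20° from the x-axis; with |NG| = 25.0, G = (42.48, -16.53). ∠NGQ = 132.9° gives GQ at 60.30° from the x-axis; with |GQ| = 27.4, Q = (56.05, 7.268). ∠GQS = 103.3° gives QS at 137.0° from the x-axis; with |QS| = 17.8, S = (43.04, 19.41). ∠QSH = 143.1° gives SH at 173.9° from the x-axis; with |SH| = 28.6, H = (14.60, 22.45). ∠SHZ = 47.9° gives HZ at -54.00° from the x-axis; with |HZ| = 22.5, Z = (27.82, 4.244). ∠HZD = 106.4° gives ZD at 19.60° from the x-axis; with |ZD| = 15.5, D = (42.43, 9.444). Then |FD| = |D − F| = 43.46.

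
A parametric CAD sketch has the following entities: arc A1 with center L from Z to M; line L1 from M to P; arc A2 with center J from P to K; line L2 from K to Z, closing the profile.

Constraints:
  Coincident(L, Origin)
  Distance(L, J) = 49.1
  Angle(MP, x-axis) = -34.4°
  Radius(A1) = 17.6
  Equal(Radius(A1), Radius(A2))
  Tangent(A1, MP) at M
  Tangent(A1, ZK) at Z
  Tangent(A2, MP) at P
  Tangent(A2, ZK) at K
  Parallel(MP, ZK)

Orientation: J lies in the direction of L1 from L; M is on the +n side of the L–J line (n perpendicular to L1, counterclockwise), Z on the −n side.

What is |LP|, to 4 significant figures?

52.16

The slot axis is L1's direction at -34.4°, so u = (cos -34.4°, sin -34.4°) = (0.8251, -0.5650) and n = (−sin -34.4°, cos -34.4°) = (0.5650, 0.8251). L is at the origin and J lies 49.1 along u from L, so J = 49.1·u = (40.51, -27.74). Tangency of A1 to both parallel lines with radius 17.6 puts M and Z at L ± 17.6·n: M = (9.943, 14.52), Z = (-9.943, -14.52). Equal radii place P and K the same way about J: P = J + 17.6·n = (50.46, -13.22), K = J − 17.6·n = (30.57, -42.26). Then |LP| = |P − L| = 52.16.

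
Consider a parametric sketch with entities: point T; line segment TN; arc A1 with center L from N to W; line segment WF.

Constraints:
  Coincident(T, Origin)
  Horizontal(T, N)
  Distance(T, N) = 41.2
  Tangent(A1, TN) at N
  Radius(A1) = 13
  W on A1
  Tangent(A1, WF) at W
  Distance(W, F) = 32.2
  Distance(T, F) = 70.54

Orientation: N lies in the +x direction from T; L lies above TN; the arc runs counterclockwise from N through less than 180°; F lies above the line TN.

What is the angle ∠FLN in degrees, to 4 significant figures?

158.1°

T is at the origin; TN is horizontal with |TN| = 41.2 and N on the +x side, so N = (41.20, 0.000). A1 meets TN tangentially, so LN is at right angles to TN, so L = N + (0, 13) = (41.20, 13.00). Since LW ⟂ WF (tangency), |LF| = √(13.0² + 32.2²) = 34.73 regardless of where W sits on A1. So F lies on both circle(T, 70.54) and circle(L, 34.73); the above-TN intersection is F = (54.13, 45.23). W is the foot of the tangent from F: W = (54.20, 13.03).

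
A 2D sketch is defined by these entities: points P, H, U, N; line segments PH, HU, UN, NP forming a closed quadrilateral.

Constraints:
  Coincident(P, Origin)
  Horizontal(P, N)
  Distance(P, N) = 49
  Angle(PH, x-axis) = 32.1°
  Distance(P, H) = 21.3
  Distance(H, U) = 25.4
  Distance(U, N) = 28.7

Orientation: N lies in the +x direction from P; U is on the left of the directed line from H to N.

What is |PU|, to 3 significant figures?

46.7

Checks: |HU| = 25.40 ✓; |UN| = 28.70 ✓.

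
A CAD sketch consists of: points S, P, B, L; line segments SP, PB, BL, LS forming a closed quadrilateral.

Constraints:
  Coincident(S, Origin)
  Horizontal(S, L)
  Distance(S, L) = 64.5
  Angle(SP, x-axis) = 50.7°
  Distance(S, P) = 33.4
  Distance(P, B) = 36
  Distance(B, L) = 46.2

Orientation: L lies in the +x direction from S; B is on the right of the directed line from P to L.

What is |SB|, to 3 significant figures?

21.9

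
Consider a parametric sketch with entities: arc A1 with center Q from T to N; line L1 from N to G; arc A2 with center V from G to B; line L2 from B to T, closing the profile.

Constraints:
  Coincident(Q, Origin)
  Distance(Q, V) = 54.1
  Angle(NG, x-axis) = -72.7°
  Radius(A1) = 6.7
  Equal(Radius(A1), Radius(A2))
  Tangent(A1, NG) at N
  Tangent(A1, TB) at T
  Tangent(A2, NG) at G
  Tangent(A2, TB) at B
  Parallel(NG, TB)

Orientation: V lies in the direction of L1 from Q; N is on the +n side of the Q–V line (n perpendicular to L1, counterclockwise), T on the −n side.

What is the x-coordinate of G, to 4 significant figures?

22.48

Tangency of A1 to both parallel lines with radius 6.7 puts N and T at Q ± 6.7·n: N = (6.397, 1.992), T = (-6.397, -1.992). Equal radii place G and B the same way about V: G = V + 6.7·n = (22.48, -49.66), B = V − 6.7·n = (9.691, -53.64). So G.x = 22.48.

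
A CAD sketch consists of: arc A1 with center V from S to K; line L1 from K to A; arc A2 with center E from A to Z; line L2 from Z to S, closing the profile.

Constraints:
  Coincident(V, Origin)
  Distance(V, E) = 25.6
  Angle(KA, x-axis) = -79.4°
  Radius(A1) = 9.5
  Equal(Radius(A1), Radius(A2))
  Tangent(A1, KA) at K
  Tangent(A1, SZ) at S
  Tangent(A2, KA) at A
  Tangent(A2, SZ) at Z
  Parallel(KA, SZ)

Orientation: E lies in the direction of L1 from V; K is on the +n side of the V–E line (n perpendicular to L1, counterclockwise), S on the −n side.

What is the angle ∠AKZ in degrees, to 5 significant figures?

36.582°

The slot axis is L1's direction at -79.4°, so u = (cos -79.4°, sin -79.4°) = (0.18395, -0.98294) and n = (−sin -79.4°, cos -79.4°) = (0.98294, 0.18395). V is at the origin and E lies 25.6 along u from V, so E = 25.6·u = (4.7092, -25.163). Tangency of A1 to both parallel lines with radius 9.5 puts K and S at V ± 9.5·n: K = (9.3379, 1.7475), S = (-9.3379, -1.7475). Equal radii place A and Z the same way about E: A = E + 9.5·n = (14.047, -23.416), Z = E − 9.5·n = (-4.6287, -26.911). Then cos ∠AKZ = KA·KZ / (|KA||KZ|), giving 36.582°.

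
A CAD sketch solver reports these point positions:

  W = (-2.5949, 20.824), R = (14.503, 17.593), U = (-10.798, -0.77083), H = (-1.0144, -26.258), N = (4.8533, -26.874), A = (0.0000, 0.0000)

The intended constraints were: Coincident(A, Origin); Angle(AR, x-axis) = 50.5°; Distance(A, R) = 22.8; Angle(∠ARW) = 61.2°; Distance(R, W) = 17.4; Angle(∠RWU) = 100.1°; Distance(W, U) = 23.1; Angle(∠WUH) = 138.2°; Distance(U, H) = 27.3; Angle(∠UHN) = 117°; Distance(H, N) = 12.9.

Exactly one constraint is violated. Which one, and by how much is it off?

Distance(H, N) = 12.9 — off by 7.00.

A = (0.00, 0.00) ✓; AR at 50.50° ✓; |AR| = 22.80 ✓; ∠ARW = 61.20° ✓; |RW| = 17.40 ✓; ∠RWU = 100.1° ✓; |WU| = 23.10 ✓; ∠WUH = 138.2° ✓; |UH| = 27.30 ✓; ∠UHN = 117.0° ✓; |HN| = 5.900 ✗.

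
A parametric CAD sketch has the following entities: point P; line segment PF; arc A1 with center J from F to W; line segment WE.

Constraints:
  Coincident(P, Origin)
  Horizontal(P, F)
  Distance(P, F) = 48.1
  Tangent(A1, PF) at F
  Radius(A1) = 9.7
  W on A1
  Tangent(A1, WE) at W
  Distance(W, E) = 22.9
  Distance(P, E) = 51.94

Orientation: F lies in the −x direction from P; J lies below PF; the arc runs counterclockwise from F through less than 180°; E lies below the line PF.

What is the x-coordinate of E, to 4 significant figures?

-39.95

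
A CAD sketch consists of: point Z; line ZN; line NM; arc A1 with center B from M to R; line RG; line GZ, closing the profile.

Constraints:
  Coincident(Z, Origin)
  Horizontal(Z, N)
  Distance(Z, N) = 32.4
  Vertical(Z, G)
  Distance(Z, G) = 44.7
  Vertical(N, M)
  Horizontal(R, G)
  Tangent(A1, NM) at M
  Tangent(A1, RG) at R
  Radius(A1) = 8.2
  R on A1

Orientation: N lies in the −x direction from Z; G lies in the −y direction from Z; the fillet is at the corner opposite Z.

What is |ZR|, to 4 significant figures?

50.83

Z is at the origin; ZN is horizontal with |ZN| = 32.4 and N on the −x side, so N = (-32.40, 0.000). ZG is vertical with |ZG| = 44.7 and G on the −y side, so G = (0.000, -44.70). The virtual corner opposite Z is at (-32.40, -44.70). Tangency of A1 to NM means the radius BM is perpendicular to NM and since A1 is tangent to RG there, BR ⟂ RG, with radius 8.2, so the center B sits 8.2 in from both sides at B = (-24.20, -36.50). That places the tangent points at M = (-32.40, -36.50) on NM and R = (-24.20, -44.70) on RG. Then |ZR| = |R − Z| = 50.83.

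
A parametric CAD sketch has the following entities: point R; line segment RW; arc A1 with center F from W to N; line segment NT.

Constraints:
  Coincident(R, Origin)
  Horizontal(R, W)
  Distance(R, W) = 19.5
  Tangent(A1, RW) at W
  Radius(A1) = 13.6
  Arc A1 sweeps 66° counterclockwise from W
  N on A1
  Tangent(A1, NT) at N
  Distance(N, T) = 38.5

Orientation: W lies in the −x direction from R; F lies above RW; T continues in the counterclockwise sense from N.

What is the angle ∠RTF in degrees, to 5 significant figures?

32.228°

R is at the origin; R and W share the same y with |RW| = 19.5 and W on the −x side, so W = (-19.500, 0.0000). Tangency of A1 to RW means the radius FW is perpendicular to RW, so F = W + (0, 13.6) = (-19.500, 13.600). On A1, W sits at bearing -90° from F; a 66° counterclockwise sweep puts N at bearing -24°, so N = F + 13.6·(cos -24°, sin -24°) = (-7.0758, 8.0684). Tangency of A1 to NT means the radius FN is perpendicular to NT, so NT runs along (−sin -24°, cos -24°); with |NT| = 38.5, T = (8.5836, 43.240). Then cos ∠RTF = TR·TF / (|TR||TF|), giving 32.228°.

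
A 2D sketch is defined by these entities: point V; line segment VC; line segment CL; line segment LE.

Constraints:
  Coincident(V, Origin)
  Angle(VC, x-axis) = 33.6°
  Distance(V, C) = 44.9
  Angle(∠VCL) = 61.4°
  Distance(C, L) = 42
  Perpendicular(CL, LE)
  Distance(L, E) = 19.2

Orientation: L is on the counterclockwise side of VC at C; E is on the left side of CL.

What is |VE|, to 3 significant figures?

28.8

V is at the origin; VC runs at 33.6° with length 44.9, so C = 44.9·(cos 33.6°, sin 33.6°) = (37.4, 24.8). ∠VCL = 61.4°, so CL runs at 33.6° + (180° − 61.4°) = 152° from the x-axis; with |CL| = 42.0, L = C + 42.0·(cos 152°, sin 152°) = (0.246, 44.4). The perpendicularity gives LE at right angles to CL; with |LE| = 19.2 on the left of CL, E = L + 19.2·(-0.466, -0.885) = (-8.71, 27.5). Then |VE| = |E − V| = 28.8.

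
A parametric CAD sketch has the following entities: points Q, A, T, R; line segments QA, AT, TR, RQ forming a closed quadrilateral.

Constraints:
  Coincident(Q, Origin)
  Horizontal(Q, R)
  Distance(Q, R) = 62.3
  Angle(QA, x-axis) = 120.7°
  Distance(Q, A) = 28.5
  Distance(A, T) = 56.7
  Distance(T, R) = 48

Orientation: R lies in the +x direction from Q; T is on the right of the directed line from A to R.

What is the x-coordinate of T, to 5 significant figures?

19.174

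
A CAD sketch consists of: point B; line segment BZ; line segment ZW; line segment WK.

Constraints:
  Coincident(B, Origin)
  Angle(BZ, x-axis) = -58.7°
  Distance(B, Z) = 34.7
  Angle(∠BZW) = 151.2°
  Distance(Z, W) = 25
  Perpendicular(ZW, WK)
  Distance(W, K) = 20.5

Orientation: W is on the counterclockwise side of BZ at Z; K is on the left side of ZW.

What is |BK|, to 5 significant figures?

55.537

∠BZW = 151.2°, so ZW runs at -58.7° + (180° − 151.2°) = -29.900° from the x-axis; with |ZW| = 25.0, W = Z + 25.0·(cos -29.900°, sin -29.900°) = (39.700, -42.112). The perpendicularity gives WK at right angles to ZW; with |WK| = 20.5 on the left of ZW, K = W + 20.5·(0.49849, 0.86690) = (49.919, -24.341). Then |BK| = |K − B| = 55.537.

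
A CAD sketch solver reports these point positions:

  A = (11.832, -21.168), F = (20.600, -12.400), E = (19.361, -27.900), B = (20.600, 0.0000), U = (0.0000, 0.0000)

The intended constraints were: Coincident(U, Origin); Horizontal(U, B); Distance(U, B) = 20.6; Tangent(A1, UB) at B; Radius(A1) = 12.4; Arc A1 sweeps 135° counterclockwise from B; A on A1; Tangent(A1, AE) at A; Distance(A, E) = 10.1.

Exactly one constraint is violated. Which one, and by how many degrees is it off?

Tangent(A1, AE) at A — off by 3.20°.

U = (0.00, 0.00) ✓; U.y = 0.00, B.y = 0.00 ✓; |UB| = 20.60 ✓; ∠(FB, BU) = 90.00° ✓; |FB| = 12.40 ✓; bearing(F→A) − bearing(F→B) = 135.0° ✓; |FA| = 12.40 ✓; ∠(FA, AE) = 86.80° ✗; |AE| = 10.10 ✓.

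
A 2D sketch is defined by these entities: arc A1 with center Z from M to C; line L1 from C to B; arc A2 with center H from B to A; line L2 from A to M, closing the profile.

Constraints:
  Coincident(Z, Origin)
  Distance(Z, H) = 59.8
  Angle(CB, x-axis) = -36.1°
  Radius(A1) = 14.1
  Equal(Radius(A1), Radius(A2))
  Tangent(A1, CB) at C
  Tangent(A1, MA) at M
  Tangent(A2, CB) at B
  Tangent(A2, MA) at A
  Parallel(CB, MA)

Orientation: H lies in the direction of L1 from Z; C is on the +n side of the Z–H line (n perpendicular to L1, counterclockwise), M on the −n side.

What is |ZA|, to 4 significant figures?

61.44

Tangency of A1 to both parallel lines with radius 14.1 puts C and M at Z ± 14.1·n: C = (8.308, 11.39), M = (-8.308, -11.39). Equal radii place B and A the same way about H: B = H + 14.1·n = (56.63, -23.84), A = H − 14.1·n = (40.01, -46.63). Then |ZA| = |A − Z| = 61.44.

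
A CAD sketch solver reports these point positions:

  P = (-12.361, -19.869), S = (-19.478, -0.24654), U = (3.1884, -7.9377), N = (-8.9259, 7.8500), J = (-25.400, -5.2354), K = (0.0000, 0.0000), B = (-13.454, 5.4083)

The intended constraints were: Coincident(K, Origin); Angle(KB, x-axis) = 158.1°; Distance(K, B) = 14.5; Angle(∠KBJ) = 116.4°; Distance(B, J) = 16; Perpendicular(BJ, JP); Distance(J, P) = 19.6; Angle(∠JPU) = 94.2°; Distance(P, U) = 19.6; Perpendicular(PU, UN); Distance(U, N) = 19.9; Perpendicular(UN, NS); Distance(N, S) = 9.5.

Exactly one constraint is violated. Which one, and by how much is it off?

Distance(N, S) = 9.5 — off by 3.80.

K = (0.00, 0.00) ✓; KB at 158.1° ✓; |KB| = 14.50 ✓; ∠KBJ = 116.4° ✓; |BJ| = 16.00 ✓; ∠(BJ, JP) = 90.00° ✓; |JP| = 19.60 ✓; ∠JPU = 94.20° ✓; |PU| = 19.60 ✓; ∠(PU, UN) = 90.00° ✓; |UN| = 19.90 ✓; ∠(UN, NS) = 90.00° ✓; |NS| = 13.30 ✗.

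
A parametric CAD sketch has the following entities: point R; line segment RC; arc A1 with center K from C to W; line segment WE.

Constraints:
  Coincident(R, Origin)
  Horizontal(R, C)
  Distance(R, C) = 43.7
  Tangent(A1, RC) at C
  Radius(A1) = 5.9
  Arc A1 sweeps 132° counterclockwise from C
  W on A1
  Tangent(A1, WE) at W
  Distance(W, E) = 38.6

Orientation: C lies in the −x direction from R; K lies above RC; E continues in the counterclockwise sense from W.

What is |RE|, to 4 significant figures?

75.69

On A1, C sits at bearing -90° from K; a 132° counterclockwise sweep puts W at bearing 42°, so W = K + 5.9·(cos 42°, sin 42°) = (-39.32, 9.848). Tangency of A1 to WE means the radius KW is perpendicular to WE, so WE runs along (−sin 42°, cos 42°); with |WE| = 38.6, E = (-65.14, 38.53). Then |RE| = |E − R| = 75.69.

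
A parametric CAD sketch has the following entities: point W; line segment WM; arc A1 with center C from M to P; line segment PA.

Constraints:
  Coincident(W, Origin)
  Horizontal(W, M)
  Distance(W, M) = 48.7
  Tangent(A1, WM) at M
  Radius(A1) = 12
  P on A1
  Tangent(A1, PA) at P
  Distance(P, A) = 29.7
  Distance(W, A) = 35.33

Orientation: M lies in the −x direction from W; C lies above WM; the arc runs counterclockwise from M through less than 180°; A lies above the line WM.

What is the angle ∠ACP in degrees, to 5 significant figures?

67.999°

Checks: ∠(CM, MW) = 90.00° ✓; |CM| = 12.00 ✓; |CP| = 12.00 ✓; ∠(CP, PA) = 90.00° ✓; |PA| = 29.70 ✓; |WA| = 35.33 ✓.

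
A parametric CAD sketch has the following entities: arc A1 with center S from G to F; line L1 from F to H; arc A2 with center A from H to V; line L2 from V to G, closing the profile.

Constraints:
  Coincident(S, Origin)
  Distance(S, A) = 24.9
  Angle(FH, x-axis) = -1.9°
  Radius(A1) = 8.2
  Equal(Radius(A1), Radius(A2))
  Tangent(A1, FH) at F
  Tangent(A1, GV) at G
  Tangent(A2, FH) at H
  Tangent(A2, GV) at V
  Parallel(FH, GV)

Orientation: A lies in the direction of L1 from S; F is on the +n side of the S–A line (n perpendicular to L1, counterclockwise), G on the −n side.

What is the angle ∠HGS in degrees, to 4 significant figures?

56.63°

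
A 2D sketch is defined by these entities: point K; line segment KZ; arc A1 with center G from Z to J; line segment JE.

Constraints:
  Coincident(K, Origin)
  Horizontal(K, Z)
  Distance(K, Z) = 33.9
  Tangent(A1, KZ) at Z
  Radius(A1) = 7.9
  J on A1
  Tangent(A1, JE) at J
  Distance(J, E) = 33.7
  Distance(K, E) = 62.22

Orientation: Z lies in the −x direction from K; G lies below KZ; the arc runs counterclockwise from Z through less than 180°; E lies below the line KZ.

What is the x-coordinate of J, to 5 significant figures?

-41.654

K is at the origin; KZ is horizontal with |KZ| = 33.9 and Z on the −x side, so Z = (-33.900, 0.0000). Tangency of A1 to KZ means the radius GZ is perpendicular to KZ, so G = Z + (0, -7.9) = (-33.900, -7.9000). Since GJ ⟂ JE (tangency), |GE| = √(7.9² + 33.7²) = 34.614 regardless of where J sits on A1. So E lies on both circle(K, 62.22) and circle(G, 34.614); the below-KZ intersection is E = (-48.102, -39.466). J is the foot of the tangent from E: J = (-41.654, -6.3886).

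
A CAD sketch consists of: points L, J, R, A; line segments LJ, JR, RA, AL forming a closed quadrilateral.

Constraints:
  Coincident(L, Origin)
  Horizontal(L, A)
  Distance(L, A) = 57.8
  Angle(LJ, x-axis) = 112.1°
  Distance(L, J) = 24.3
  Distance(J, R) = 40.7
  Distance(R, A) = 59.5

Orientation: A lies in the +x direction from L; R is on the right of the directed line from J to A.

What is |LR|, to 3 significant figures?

17.0

Checks: |JR| = 40.70 ✓; |RA| = 59.50 ✓.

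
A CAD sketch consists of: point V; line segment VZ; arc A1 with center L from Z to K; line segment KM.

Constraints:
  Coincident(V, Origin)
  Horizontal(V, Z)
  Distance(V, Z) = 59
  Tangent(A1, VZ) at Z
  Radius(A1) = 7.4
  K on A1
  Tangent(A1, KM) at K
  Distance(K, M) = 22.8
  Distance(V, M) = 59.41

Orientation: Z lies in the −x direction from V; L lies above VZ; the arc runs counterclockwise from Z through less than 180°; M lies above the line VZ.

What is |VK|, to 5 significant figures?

52.112

V is at the origin; V and Z share the same y with |VZ| = 59.0 and Z on the −x side, so Z = (-59.000, 0.0000). Tangency of A1 to VZ means the radius LZ is perpendicular to VZ, so L = Z + (0, 7.4) = (-59.000, 7.4000). Since LK ⟂ KM (tangency), |LM| = √(7.4² + 22.8²) = 23.971 regardless of where K sits on A1. So M lies on both circle(V, 59.41) and circle(L, 23.971); the above-VZ intersection is M = (-51.234, 30.078). K is the foot of the tangent from M: K = (-51.601, 7.2807).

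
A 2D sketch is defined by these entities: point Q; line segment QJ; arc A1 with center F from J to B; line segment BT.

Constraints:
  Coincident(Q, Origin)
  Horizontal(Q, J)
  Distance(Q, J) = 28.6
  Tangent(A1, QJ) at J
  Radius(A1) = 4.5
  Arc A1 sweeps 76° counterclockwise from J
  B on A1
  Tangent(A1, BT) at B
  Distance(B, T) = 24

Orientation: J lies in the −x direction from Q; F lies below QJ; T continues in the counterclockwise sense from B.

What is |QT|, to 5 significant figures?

47.076

Q is at the origin; Q and J share the same y with |QJ| = 28.6 and J on the −x side, so J = (-28.600, 0.0000). The tangent condition forces FJ to be normal to QJ, so F = J + (0, -4.5) = (-28.600, -4.5000). On A1, J sits at bearing 90° from F; a 76° counterclockwise sweep puts B at bearing 166°, so B = F + 4.5·(cos 166°, sin 166°) = (-32.966, -3.4114). The tangent condition forces FB to be normal to BT, so BT runs along (−sin 166°, cos 166°); with |BT| = 24.0, T = (-38.772, -26.698). Then |QT| = |T − Q| = 47.076.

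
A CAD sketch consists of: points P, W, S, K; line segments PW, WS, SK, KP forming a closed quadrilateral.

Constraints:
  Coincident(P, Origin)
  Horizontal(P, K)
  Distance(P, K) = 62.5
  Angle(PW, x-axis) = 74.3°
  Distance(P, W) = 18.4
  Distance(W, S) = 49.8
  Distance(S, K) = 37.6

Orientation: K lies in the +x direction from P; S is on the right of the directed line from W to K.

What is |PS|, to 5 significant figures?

40.517

P is at the origin; PK is horizontal with |PK| = 62.5 and K in +x, so K = (62.5, 0). PW runs at 74.3° with |PW| = 18.4, so W = (4.9790, 17.714). S is determined by |WS| = 49.8 and |SK| = 37.6 together: it lies at the intersection of circle(W, 49.8) and circle(K, 37.6). With |WK| = 60.187, the foot of the radical line on WK is 38.951 from W and the perpendicular offset is √(49.8² − 38.951²) = 31.029. Taking the right-of-WK solution: S = (33.073, -23.405).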